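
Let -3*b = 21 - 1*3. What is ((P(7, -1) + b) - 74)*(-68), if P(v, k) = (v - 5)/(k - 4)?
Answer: 27336/5 ≈ 5467.2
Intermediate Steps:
b = -6 (b = -(21 - 1*3)/3 = -(21 - 3)/3 = -⅓*18 = -6)
P(v, k) = (-5 + v)/(-4 + k)
((P(7, -1) + b) - 74)*(-68) = (((-5 + 7)/(-4 - 1) - 6) - 74)*(-68) = ((2/(-5) - 6) - 74)*(-68) = ((-⅕*2 - 6) - 74)*(-68) = ((-⅖ - 6) - 74)*(-68) = (-32/5 - 74)*(-68) = -402/5*(-68) = 27336/5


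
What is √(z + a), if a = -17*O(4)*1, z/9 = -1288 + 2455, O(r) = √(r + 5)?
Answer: 2*√2613 ≈ 102.23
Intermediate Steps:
O(r) = √(5 + r)
z = 10503 (z = 9*(-1288 + 2455) = 9*1167 = 10503)
a = -51 (a = -17*√(5 + 4)*1 = -17*√9*1 = -17*3*1 = -51*1 = -51)
√(z + a) = √(10503 - 51) = √10452 = 2*√2613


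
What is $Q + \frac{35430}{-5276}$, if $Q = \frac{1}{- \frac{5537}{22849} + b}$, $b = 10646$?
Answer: $- \frac{4309023428993}{641680091046} \approx -6.7152$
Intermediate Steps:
$Q = \frac{22849}{243244917}$ ($Q = \frac{1}{- \frac{5537}{22849} + 10646} = \frac{1}{\frac{243244917}{22849}} = \frac{22849}{243244917} \approx 9.3934 \cdot 10^{-5}$)
$Q + \frac{35430}{-5276} = \frac{22849}{243244917} + \frac{35430}{-5276} = \frac{22849}{243244917} + 35430 \left(- \frac{1}{5276}\right) = \frac{22849}{243244917} - \frac{17715}{2638} = - \frac{4309023428993}{641680091046}$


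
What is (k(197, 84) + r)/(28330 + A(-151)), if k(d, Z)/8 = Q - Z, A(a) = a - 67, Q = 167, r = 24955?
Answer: 25619/28112 ≈ 0.91132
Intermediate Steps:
A(a) = -67 + a
k(d, Z) = 1336 - 8*Z (k(d, Z) = 8*(167 - Z) = 1336 - 8*Z)
(k(197, 84) + r)/(28330 + A(-151)) = ((1336 - 8*84) + 24955)/(28330 + (-67 - 151)) = ((1336 - 672) + 24955)/(28330 - 218) = (664 + 24955)/28112 = 25619*(1/28112) = 25619/28112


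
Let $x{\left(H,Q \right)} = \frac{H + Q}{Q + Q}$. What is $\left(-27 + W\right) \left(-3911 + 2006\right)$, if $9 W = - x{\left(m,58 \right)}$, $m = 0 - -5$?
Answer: $\frac{5979795}{116} \approx 51550.0$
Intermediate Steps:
$m = 5$ ($m = 0 + 5 = 5$)
$x{\left(H,Q \right)} = \frac{H + Q}{2 Q}$
$W = - \frac{7}{116}$ ($W = \frac{\left(-1\right) \frac{5 + 58}{2 \cdot 58}}{9} = \frac{\left(-1\right) \frac{1}{2} \cdot \frac{1}{58} \cdot 63}{9} = \frac{\left(-1\right) \frac{63}{116}}{9} = \frac{1}{9} \left(- \frac{63}{116}\right) = - \frac{7}{116} \approx -0.060345$)
$\left(-27 + W\right) \left(-3911 + 2006\right) = \left(-27 - \frac{7}{116}\right) \left(-3911 + 2006\right) = \left(- \frac{3139}{116}\right) \left(-1905\right) = \frac{5979795}{116}$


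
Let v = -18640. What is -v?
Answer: 18640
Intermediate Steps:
-v = -1*(-18640) = 18640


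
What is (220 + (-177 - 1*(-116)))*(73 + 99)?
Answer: 27348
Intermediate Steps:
(220 + (-177 - 1*(-116)))*(73 + 99) = (220 + (-177 + 116))*172 = (220 - 61)*172 = 159*172 = 27348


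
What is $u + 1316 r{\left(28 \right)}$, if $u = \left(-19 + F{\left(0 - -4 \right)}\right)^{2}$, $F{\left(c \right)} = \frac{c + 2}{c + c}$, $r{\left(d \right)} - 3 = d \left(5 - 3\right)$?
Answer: $\frac{1247633}{16} \approx 77977.0$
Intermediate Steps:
$r{\left(d \right)} = 3 + 2 d$ ($r{\left(d \right)} = 3 + d \left(5 - 3\right) = 3 + d 2 = 3 + 2 d$)
$F{\left(c \right)} = \frac{2 + c}{2 c}$
$u = \frac{5329}{16}$ ($u = \left(-19 + \frac{2 + \left(0 - -4\right)}{2 \left(0 - -4\right)}\right)^{2} = \left(-19 + \frac{2 + \left(0 + 4\right)}{2 \left(0 + 4\right)}\right)^{2} = \left(-19 + \frac{2 + 4}{2 \cdot 4}\right)^{2} = \left(-19 + \frac{1}{2} \cdot \frac{1}{4} \cdot 6\right)^{2} = \left(-19 + \frac{3}{4}\right)^{2} = \left(- \frac{73}{4}\right)^{2} = \frac{5329}{16} \approx 333.06$)
$u + 1316 r{\left(28 \right)} = \frac{5329}{16} + 1316 \left(3 + 2 \cdot 28\right) = \frac{5329}{16} + 1316 \left(3 + 56\right) = \frac{5329}{16} + 1316 \cdot 59 = \frac{5329}{16} + 77644 = \frac{1247633}{16}$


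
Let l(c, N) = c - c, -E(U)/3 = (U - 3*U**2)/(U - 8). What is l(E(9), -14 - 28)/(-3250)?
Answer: 0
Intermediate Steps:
E(U) = -3*(U - 3*U**2)/(-8 + U) (E(U) = -3*(U - 3*U**2)/(U - 8) = -3*(U - 3*U**2)/(-8 + U))
l(c, N) = 0
l(E(9), -14 - 28)/(-3250) = 0/(-3250) = 0*(-1/3250) = 0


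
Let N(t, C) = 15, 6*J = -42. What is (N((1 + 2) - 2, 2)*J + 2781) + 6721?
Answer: 9397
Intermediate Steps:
J = -7 (J = (1/6)*(-42) = -7)
(N((1 + 2) - 2, 2)*J + 2781) + 6721 = (15*(-7) + 2781) + 6721 = (-105 + 2781) + 6721 = 2676 + 6721 = 9397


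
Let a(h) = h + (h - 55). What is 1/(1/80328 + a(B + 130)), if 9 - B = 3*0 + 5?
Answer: 80328/17109865 ≈ 0.0046948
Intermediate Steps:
B = 4 (B = 9 - (3*0 + 5) = 9 - (0 + 5) = 9 - 1*5 = 9 - 5 = 4)
a(h) = -55 + 2*h (a(h) = h + (-55 + h) = -55 + 2*h)
1/(1/80328 + a(B + 130)) = 1/(1/80328 + (-55 + 2*(4 + 130))) = 1/(1/80328 + (-55 + 2*134)) = 1/(1/80328 + (-55 + 268)) = 1/(1/80328 + 213) = 1/(17109865/80328) = 80328/17109865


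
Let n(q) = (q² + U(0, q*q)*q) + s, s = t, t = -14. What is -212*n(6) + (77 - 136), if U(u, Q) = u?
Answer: -4723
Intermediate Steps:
s = -14
n(q) = -14 + q² (n(q) = (q² + 0*q) - 14 = (q² + 0) - 14 = q² - 14 = -14 + q²)
-212*n(6) + (77 - 136) = -212*(-14 + 6²) + (77 - 136) = -212*(-14 + 36) - 59 = -212*22 - 59 = -4664 - 59 = -4723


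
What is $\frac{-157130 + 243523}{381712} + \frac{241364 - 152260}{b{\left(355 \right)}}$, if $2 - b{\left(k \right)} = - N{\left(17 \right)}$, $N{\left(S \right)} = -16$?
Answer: $- \frac{17005428273}{2671984} \approx -6364.3$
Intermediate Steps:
$b{\left(k \right)} = -14$ ($b{\left(k \right)} = 2 - \left(-1\right) \left(-16\right) = 2 - 16 = -14$)
$\frac{-157130 + 243523}{381712} + \frac{241364 - 152260}{b{\left(355 \right)}} = \frac{-157130 + 243523}{381712} + \frac{241364 - 152260}{-14} = 86393 \cdot \frac{1}{381712} + 89104 \left(- \frac{1}{14}\right) = \frac{86393}{381712} - \frac{44552}{7} = - \frac{17005428273}{2671984}$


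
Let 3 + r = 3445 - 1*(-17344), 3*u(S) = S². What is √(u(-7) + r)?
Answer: √187221/3 ≈ 144.23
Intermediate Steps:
u(S) = S²/3
r = 20786 (r = -3 + (3445 - 1*(-17344)) = -3 + (3445 + 17344) = -3 + 20789 = 20786)
√(u(-7) + r) = √((⅓)*(-7)² + 20786) = √((⅓)*49 + 20786) = √(49/3 + 20786) = √(62407/3) = √187221/3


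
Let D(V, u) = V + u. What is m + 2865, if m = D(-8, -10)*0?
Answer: 2865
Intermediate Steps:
m = 0 (m = (-8 - 10)*0 = -18*0 = 0)
m + 2865 = 0 + 2865 = 2865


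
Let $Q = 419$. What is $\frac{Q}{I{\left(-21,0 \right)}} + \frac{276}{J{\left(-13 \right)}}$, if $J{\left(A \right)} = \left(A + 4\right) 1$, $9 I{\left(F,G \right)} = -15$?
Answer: $- \frac{4231}{15} \approx -282.07$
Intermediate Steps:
$I{\left(F,G \right)} = - \frac{5}{3}$ ($I{\left(F,G \right)} = \frac{1}{9} \left(-15\right) = - \frac{5}{3}$)
$J{\left(A \right)} = 4 + A$ ($J{\left(A \right)} = \left(4 + A\right) 1 = 4 + A$)
$\frac{Q}{I{\left(-21,0 \right)}} + \frac{276}{J{\left(-13 \right)}} = \frac{419}{- \frac{5}{3}} + \frac{276}{4 - 13} = 419 \left(- \frac{3}{5}\right) + \frac{276}{-9} = - \frac{1257}{5} + 276 \left(- \frac{1}{9}\right) = - \frac{1257}{5} - \frac{92}{3} = - \frac{4231}{15}$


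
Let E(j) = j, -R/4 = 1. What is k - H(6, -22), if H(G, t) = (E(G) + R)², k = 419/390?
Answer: -1141/390 ≈ -2.9256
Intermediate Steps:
R = -4 (R = -4*1 = -4)
k = 419/390 (k = 419*(1/390) = 419/390 ≈ 1.0744)
H(G, t) = (-4 + G)² (H(G, t) = (G - 4)² = (-4 + G)²)
k - H(6, -22) = 419/390 - (-4 + 6)² = 419/390 - 1*2² = 419/390 - 1*4 = 419/390 - 4 = -1141/390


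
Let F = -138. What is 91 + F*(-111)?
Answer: 15409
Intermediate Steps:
91 + F*(-111) = 91 - 138*(-111) = 91 + 15318 = 15409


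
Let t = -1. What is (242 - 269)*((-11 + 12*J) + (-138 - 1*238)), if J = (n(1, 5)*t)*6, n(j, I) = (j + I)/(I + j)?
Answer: 12393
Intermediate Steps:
n(j, I) = 1 (n(j, I) = (I + j)/(I + j) = 1)
J = -6 (J = (1*(-1))*6 = -1*6 = -6)
(242 - 269)*((-11 + 12*J) + (-138 - 1*238)) = (242 - 269)*((-11 + 12*(-6)) + (-138 - 1*238)) = -27*((-11 - 72) + (-138 - 238)) = -27*(-83 - 376) = -27*(-459) = 12393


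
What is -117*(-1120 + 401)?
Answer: 84123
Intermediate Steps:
-117*(-1120 + 401) = -117*(-719) = 84123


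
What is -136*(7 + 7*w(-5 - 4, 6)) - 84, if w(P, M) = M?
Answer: -6748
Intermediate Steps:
-136*(7 + 7*w(-5 - 4, 6)) - 84 = -136*(7 + 7*6) - 84 = -136*(7 + 42) - 84 = -136*49 - 84 = -6664 - 84 = -6748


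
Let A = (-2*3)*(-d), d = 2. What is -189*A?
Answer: -2268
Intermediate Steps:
A = 12 (A = (-2*3)*(-1*2) = -6*(-2) = 12)
-189*A = -189*12 = -2268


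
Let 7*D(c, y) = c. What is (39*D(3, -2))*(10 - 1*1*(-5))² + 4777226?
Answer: 33466907/7 ≈ 4.7810e+6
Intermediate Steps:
D(c, y) = c/7
(39*D(3, -2))*(10 - 1*1*(-5))² + 4777226 = (39*((⅐)*3))*(10 - 1*1*(-5))² + 4777226 = (39*(3/7))*(10 - 1*(-5))² + 4777226 = 117*(10 + 5)²/7 + 4777226 = (117/7)*15² + 4777226 = (117/7)*225 + 4777226 = 26325/7 + 4777226 = 33466907/7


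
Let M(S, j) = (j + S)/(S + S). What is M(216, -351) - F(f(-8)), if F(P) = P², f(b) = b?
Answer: -1029/16 ≈ -64.313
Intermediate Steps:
M(S, j) = (S + j)/(2*S) (M(S, j) = (S + j)/((2*S)) = (S + j)*(1/(2*S)) = (S + j)/(2*S))
M(216, -351) - F(f(-8)) = (½)*(216 - 351)/216 - 1*(-8)² = (½)*(1/216)*(-135) - 1*64 = -5/16 - 64 = -1029/16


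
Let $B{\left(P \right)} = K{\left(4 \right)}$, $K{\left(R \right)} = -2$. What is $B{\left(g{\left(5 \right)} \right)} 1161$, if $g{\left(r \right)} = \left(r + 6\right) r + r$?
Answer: $-2322$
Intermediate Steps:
$g{\left(r \right)} = r + r \left(6 + r\right)$ ($g{\left(r \right)} = \left(6 + r\right) r + r = r \left(6 + r\right) + r = r + r \left(6 + r\right)$)
$B{\left(P \right)} = -2$
$B{\left(g{\left(5 \right)} \right)} 1161 = \left(-2\right) 1161 = -2322$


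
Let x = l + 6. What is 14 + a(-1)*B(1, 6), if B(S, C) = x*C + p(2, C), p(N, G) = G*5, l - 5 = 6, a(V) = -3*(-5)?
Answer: 1994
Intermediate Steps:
a(V) = 15
l = 11 (l = 5 + 6 = 11)
p(N, G) = 5*G
x = 17 (x = 11 + 6 = 17)
B(S, C) = 22*C (B(S, C) = 17*C + 5*C = 22*C)
14 + a(-1)*B(1, 6) = 14 + 15*(22*6) = 14 + 15*132 = 14 + 1980 = 1994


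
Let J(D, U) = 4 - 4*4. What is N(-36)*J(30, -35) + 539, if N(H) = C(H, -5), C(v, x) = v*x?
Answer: -1621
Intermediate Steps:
N(H) = -5*H (N(H) = H*(-5) = -5*H)
J(D, U) = -12 (J(D, U) = 4 - 16 = -12)
N(-36)*J(30, -35) + 539 = -5*(-36)*(-12) + 539 = 180*(-12) + 539 = -2160 + 539 = -1621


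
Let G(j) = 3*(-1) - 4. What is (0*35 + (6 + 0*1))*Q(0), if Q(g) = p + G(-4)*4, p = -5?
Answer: -198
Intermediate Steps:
G(j) = -7 (G(j) = -3 - 4 = -7)
Q(g) = -33 (Q(g) = -5 - 7*4 = -5 - 28 = -33)
(0*35 + (6 + 0*1))*Q(0) = (0*35 + (6 + 0*1))*(-33) = (0 + (6 + 0))*(-33) = (0 + 6)*(-33) = 6*(-33) = -198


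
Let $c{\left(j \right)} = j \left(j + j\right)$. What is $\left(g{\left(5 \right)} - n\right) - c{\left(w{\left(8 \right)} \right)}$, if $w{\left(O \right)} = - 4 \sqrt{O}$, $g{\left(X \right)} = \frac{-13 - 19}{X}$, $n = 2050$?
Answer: $- \frac{11562}{5} \approx -2312.4$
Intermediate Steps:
$g{\left(X \right)} = - \frac{32}{X}$
$c{\left(j \right)} = 2 j^{2}$ ($c{\left(j \right)} = j 2 j = 2 j^{2}$)
$\left(g{\left(5 \right)} - n\right) - c{\left(w{\left(8 \right)} \right)} = \left(- \frac{32}{5} - 2050\right) - 2 \left(- 4 \sqrt{8}\right)^{2} = \left(\left(-32\right) \frac{1}{5} - 2050\right) - 2 \left(- 4 \cdot 2 \sqrt{2}\right)^{2} = \left(- \frac{32}{5} - 2050\right) - 2 \left(- 8 \sqrt{2}\right)^{2} = - \frac{10282}{5} - 2 \cdot 128 = - \frac{10282}{5} - 256 = - \frac{11562}{5}$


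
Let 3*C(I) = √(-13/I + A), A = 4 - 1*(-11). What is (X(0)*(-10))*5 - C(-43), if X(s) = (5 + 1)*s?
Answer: -√28294/129 ≈ -1.3039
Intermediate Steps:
X(s) = 6*s
A = 15 (A = 4 + 11 = 15)
C(I) = √(15 - 13/I)/3 (C(I) = √(-13/I + 15)/3 = √(15 - 13/I)/3)
(X(0)*(-10))*5 - C(-43) = ((6*0)*(-10))*5 - √(15 - 13/(-43))/3 = (0*(-10))*5 - √(15 - 13*(-1/43))/3 = 0*5 - √(15 + 13/43)/3 = 0 - √(658/43)/3 = 0 - √28294/43/3 = 0 - √28294/129 = -√28294/129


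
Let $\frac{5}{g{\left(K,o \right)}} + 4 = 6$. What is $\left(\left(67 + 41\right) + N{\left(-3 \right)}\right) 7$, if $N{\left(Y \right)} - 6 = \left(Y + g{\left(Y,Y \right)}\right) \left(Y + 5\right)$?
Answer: $791$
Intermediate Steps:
$g{\left(K,o \right)} = \frac{5}{2}$ ($g{\left(K,o \right)} = \frac{5}{-4 + 6} = \frac{5}{2}$)
$N{\left(Y \right)} = 6 + \left(5 + Y\right) \left(\frac{5}{2} + Y\right)$ ($N{\left(Y \right)} = 6 + \left(Y + \frac{5}{2}\right) \left(Y + 5\right) = 6 + \left(\frac{5}{2} + Y\right) \left(5 + Y\right) = 6 + \left(5 + Y\right) \left(\frac{5}{2} + Y\right)$)
$\left(\left(67 + 41\right) + N{\left(-3 \right)}\right) 7 = \left(\left(67 + 41\right) + \left(\frac{37}{2} + \left(-3\right)^{2} + \frac{15}{2} \left(-3\right)\right)\right) 7 = \left(108 + \left(\frac{37}{2} + 9 - \frac{45}{2}\right)\right) 7 = \left(108 + 5\right) 7 = 113 \cdot 7 = 791$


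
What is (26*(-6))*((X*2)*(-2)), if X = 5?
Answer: 3120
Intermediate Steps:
(26*(-6))*((X*2)*(-2)) = (26*(-6))*((5*2)*(-2)) = -1560*(-2) = -156*(-20) = 3120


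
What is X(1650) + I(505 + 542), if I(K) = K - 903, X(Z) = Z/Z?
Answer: 145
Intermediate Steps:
X(Z) = 1
I(K) = -903 + K
X(1650) + I(505 + 542) = 1 + (-903 + (505 + 542)) = 1 + (-903 + 1047) = 1 + 144 = 145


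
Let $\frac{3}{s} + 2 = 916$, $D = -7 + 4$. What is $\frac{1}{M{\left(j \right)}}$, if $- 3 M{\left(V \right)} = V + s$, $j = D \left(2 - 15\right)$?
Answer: $- \frac{914}{11883} \approx -0.076917$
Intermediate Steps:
$D = -3$
$s = \frac{3}{914}$ ($s = \frac{3}{-2 + 916} = \frac{3}{914} \approx 0.0032823$)
$j = 39$ ($j = - 3 \left(2 - 15\right) = \left(-3\right) \left(-13\right) = 39$)
$M{\left(V \right)} = - \frac{1}{914} - \frac{V}{3}$ ($M{\left(V \right)} = - \frac{V + \frac{3}{914}}{3} = - \frac{\frac{3}{914} + V}{3} = - \frac{1}{914} - \frac{V}{3}$)
$\frac{1}{M{\left(j \right)}} = \frac{1}{- \frac{1}{914} - 13} = \frac{1}{- \frac{11883}{914}} = - \frac{914}{11883}$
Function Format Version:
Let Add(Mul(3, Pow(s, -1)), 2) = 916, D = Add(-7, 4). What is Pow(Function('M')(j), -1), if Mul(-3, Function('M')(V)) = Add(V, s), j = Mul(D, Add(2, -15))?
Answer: Rational(-914, 11883) ≈ -0.076917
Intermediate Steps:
D = -3
s = Rational(3, 914) (s = Mul(3, Pow(Add(-2, 916), -1)) = Mul(3, Pow(914, -1)) = Mul(3, Rational(1, 914)) = Rational(3, 914) ≈ 0.0032823)
j = 39 (j = Mul(-3, Add(2, -15)) = Mul(-3, -13) = 39)
Function('M')(V) = Add(Rational(-1, 914), Mul(Rational(-1, 3), V)) (Function('M')(V) = Mul(Rational(-1, 3), Add(V, Rational(3, 914))) = Mul(Rational(-1, 3), Add(Rational(3, 914), V)) = Add(Rational(-1, 914), Mul(Rational(-1, 3), V)))
Pow(Function('M')(j), -1) = Pow(Add(Rational(-1, 914), Mul(Rational(-1, 3), 39)), -1) = Pow(Add(Rational(-1, 914), -13), -1) = Pow(Rational(-11883, 914), -1) = Rational(-914, 11883)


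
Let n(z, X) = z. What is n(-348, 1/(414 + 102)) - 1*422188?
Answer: -422536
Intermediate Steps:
n(-348, 1/(414 + 102)) - 1*422188 = -348 - 1*422188 = -348 - 422188 = -422536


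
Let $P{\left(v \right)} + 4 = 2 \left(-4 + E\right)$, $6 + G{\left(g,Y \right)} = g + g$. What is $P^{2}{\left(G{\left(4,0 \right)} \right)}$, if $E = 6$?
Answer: $0$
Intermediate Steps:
$G{\left(g,Y \right)} = -6 + 2 g$ ($G{\left(g,Y \right)} = -6 + \left(g + g\right) = -6 + 2 g$)
$P{\left(v \right)} = 0$ ($P{\left(v \right)} = -4 + 2 \left(-4 + 6\right) = -4 + 2 \cdot 2 = -4 + 4 = 0$)
$P^{2}{\left(G{\left(4,0 \right)} \right)} = 0^{2} = 0$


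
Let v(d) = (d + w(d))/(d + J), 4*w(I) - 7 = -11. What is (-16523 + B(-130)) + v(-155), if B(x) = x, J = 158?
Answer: -16705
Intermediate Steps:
w(I) = -1 (w(I) = 7/4 + (¼)*(-11) = 7/4 - 11/4 = -1)
v(d) = (-1 + d)/(158 + d) (v(d) = (d - 1)/(d + 158) = (-1 + d)/(158 + d))
(-16523 + B(-130)) + v(-155) = (-16523 - 130) + (-1 - 155)/(158 - 155) = -16653 - 156/3 = -16653 + (⅓)*(-156) = -16653 - 52 = -16705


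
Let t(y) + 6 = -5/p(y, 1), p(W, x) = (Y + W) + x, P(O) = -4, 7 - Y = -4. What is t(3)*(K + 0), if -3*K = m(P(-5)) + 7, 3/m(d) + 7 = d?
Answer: 1406/99 ≈ 14.202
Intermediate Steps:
Y = 11 (Y = 7 - 1*(-4) = 7 + 4 = 11)
p(W, x) = 11 + W + x (p(W, x) = (11 + W) + x = 11 + W + x)
m(d) = 3/(-7 + d)
K = -74/33 (K = -(3/(-7 - 4) + 7)/3 = -(3/(-11) + 7)/3 = -(3*(-1/11) + 7)/3 = -(-3/11 + 7)/3 = -⅓*74/11 = -74/33 ≈ -2.2424)
t(y) = -6 - 5/(12 + y) (t(y) = -6 - 5/(11 + y + 1) = -6 - 5/(12 + y))
t(3)*(K + 0) = ((-77 - 6*3)/(12 + 3))*(-74/33 + 0) = ((-77 - 18)/15)*(-74/33) = ((1/15)*(-95))*(-74/33) = -19/3*(-74/33) = 1406/99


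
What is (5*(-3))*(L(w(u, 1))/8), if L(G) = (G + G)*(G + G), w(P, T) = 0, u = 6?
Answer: 0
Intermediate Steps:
L(G) = 4*G² (L(G) = (2*G)*(2*G) = 4*G²)
(5*(-3))*(L(w(u, 1))/8) = (5*(-3))*((4*0²)/8) = -15*4*0/8 = -0/8 = -15*0 = 0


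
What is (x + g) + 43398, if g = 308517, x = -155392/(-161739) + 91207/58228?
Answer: 3314267241306529/9417738492 ≈ 3.5192e+5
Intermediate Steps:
x = 23799894349/9417738492 (x = -155392*(-1/161739) + 91207*(1/58228) = 155392/161739 + 91207/58228 = 23799894349/9417738492 ≈ 2.5271)
(x + g) + 43398 = (23799894349/9417738492 + 308517) + 43398 = 2905556226230713/9417738492 + 43398 = 3314267241306529/9417738492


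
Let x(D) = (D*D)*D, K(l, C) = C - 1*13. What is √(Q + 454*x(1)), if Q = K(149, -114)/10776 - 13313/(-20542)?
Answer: √1392338212599120414/55340148 ≈ 21.322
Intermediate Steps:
K(l, C) = -13 + C (K(l, C) = C - 13 = -13 + C)
x(D) = D³ (x(D) = D²*D = D³)
Q = 70426027/110680296 (Q = (-13 - 114)/10776 - 13313/(-20542) = -127*1/10776 - 13313*(-1/20542) = -127/10776 + 13313/20542 = 70426027/110680296 ≈ 0.63630)
√(Q + 454*x(1)) = √(70426027/110680296 + 454*1³) = √(70426027/110680296 + 454*1) = √(70426027/110680296 + 454) = √(50319280411/110680296) = √1392338212599120414/55340148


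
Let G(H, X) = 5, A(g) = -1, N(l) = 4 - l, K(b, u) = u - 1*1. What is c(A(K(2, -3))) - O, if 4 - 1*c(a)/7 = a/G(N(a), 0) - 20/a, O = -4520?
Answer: 22047/5 ≈ 4409.4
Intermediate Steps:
K(b, u) = -1 + u (K(b, u) = u - 1 = -1 + u)
c(a) = 28 + 140/a - 7*a/5 (c(a) = 28 - 7*(a/5 - 20/a) = 28 - 7*(-20/a + a/5) = 28 + (140/a - 7*a/5) = 28 + 140/a - 7*a/5)
c(A(K(2, -3))) - O = (28 + 140/(-1) - 7/5*(-1)) - 1*(-4520) = (28 + 140*(-1) + 7/5) + 4520 = (28 - 140 + 7/5) + 4520 = -553/5 + 4520 = 22047/5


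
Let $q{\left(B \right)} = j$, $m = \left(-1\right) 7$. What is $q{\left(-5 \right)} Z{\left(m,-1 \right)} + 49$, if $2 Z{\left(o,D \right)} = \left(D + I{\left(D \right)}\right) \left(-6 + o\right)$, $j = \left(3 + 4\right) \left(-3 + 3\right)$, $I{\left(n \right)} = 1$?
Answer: $49$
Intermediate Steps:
$m = -7$
$j = 0$ ($j = 7 \cdot 0 = 0$)
$q{\left(B \right)} = 0$
$Z{\left(o,D \right)} = \frac{\left(1 + D\right) \left(-6 + o\right)}{2}$ ($Z{\left(o,D \right)} = \frac{\left(D + 1\right) \left(-6 + o\right)}{2} = \frac{\left(1 + D\right) \left(-6 + o\right)}{2}$)
$q{\left(-5 \right)} Z{\left(m,-1 \right)} + 49 = 0 \left(-3 + \frac{1}{2} \left(-7\right) - -3 + \frac{1}{2} \left(-1\right) \left(-7\right)\right) + 49 = 0 \left(-3 - \frac{7}{2} + 3 + \frac{7}{2}\right) + 49 = 0 \cdot 0 + 49 = 0 + 49 = 49$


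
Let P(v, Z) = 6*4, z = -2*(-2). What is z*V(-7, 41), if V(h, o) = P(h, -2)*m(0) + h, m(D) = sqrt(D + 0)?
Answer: -28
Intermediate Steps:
z = 4
P(v, Z) = 24
m(D) = sqrt(D)
V(h, o) = h (V(h, o) = 24*sqrt(0) + h = 24*0 + h = 0 + h = h)
z*V(-7, 41) = 4*(-7) = -28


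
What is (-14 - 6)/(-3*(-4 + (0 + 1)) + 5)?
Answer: -10/7 ≈ -1.4286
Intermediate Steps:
(-14 - 6)/(-3*(-4 + (0 + 1)) + 5) = -20/(-3*(-4 + 1) + 5) = -20/(-3*(-3) + 5) = -20/(9 + 5) = -20/14 = -20*1/14 = -10/7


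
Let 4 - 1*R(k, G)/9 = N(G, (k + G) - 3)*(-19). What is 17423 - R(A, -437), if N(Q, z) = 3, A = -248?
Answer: 16874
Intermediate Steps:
R(k, G) = 549 (R(k, G) = 36 - 27*(-19) = 36 - 9*(-57) = 36 + 513 = 549)
17423 - R(A, -437) = 17423 - 1*549 = 17423 - 549 = 16874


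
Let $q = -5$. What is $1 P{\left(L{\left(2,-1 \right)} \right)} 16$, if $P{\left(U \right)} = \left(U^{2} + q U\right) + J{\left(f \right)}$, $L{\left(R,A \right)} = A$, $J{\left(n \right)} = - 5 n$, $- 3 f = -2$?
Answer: $\frac{128}{3} \approx 42.667$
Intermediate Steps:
$f = \frac{2}{3}$ ($f = \left(- \frac{1}{3}\right) \left(-2\right) = \frac{2}{3} \approx 0.66667$)
$P{\left(U \right)} = - \frac{10}{3} + U^{2} - 5 U$ ($P{\left(U \right)} = \left(U^{2} - 5 U\right) - \frac{10}{3} = - \frac{10}{3} + U^{2} - 5 U$)
$1 P{\left(L{\left(2,-1 \right)} \right)} 16 = 1 \left(- \frac{10}{3} + \left(-1\right)^{2} - -5\right) 16 = 1 \left(- \frac{10}{3} + 1 + 5\right) 16 = 1 \cdot \frac{8}{3} \cdot 16 = \frac{8}{3} \cdot 16 = \frac{128}{3}$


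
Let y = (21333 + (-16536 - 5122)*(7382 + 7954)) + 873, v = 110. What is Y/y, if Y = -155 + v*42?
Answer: -4465/332124882 ≈ -1.3444e-5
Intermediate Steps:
Y = 4465 (Y = -155 + 110*42 = -155 + 4620 = 4465)
y = -332124882 (y = (21333 - 21658*15336) + 873 = (21333 - 332147088) + 873 = -332125755 + 873 = -332124882)
Y/y = 4465/(-332124882) = 4465*(-1/332124882) = -4465/332124882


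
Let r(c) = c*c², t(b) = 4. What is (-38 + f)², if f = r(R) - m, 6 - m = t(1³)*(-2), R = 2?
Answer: 1936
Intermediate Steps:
r(c) = c³
m = 14 (m = 6 - 4*(-2) = 6 - 1*(-8) = 6 + 8 = 14)
f = -6 (f = 2³ - 1*14 = 8 - 14 = -6)
(-38 + f)² = (-38 - 6)² = (-44)² = 1936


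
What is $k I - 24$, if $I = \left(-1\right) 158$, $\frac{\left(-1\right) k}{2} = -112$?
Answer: $-35416$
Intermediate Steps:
$k = 224$ ($k = \left(-2\right) \left(-112\right) = 224$)
$I = -158$
$k I - 24 = 224 \left(-158\right) - 24 = -35392 - 24 = -35416$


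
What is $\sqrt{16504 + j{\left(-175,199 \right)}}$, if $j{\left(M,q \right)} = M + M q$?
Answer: $136 i \approx 136.0 i$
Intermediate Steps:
$\sqrt{16504 + j{\left(-175,199 \right)}} = \sqrt{16504 - 175 \left(1 + 199\right)} = \sqrt{16504 - 35000} = \sqrt{-18496} = 136 i$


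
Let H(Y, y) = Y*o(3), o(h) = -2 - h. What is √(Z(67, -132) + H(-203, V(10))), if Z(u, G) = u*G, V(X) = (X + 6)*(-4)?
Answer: I*√7829 ≈ 88.482*I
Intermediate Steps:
V(X) = -24 - 4*X (V(X) = (6 + X)*(-4) = -24 - 4*X)
H(Y, y) = -5*Y (H(Y, y) = Y*(-2 - 1*3) = Y*(-2 - 3) = Y*(-5) = -5*Y)
Z(u, G) = G*u
√(Z(67, -132) + H(-203, V(10))) = √(-132*67 - 5*(-203)) = √(-8844 + 1015) = √(-7829) = I*√7829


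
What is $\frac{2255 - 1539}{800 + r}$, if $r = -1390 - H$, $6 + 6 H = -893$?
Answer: $- \frac{4296}{2641} \approx -1.6267$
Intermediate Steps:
$H = - \frac{899}{6}$ ($H = -1 + \frac{1}{6} \left(-893\right) = -1 - \frac{893}{6} = - \frac{899}{6} \approx -149.83$)
$r = - \frac{7441}{6}$ ($r = -1390 - - \frac{899}{6} = -1390 + \frac{899}{6} = - \frac{7441}{6} \approx -1240.2$)
$\frac{2255 - 1539}{800 + r} = \frac{2255 - 1539}{800 - \frac{7441}{6}} = \frac{716}{- \frac{2641}{6}} = 716 \left(- \frac{6}{2641}\right) = - \frac{4296}{2641}$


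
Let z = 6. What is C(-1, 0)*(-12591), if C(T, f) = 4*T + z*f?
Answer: 50364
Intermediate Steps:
C(T, f) = 4*T + 6*f
C(-1, 0)*(-12591) = (4*(-1) + 6*0)*(-12591) = (-4 + 0)*(-12591) = -4*(-12591) = 50364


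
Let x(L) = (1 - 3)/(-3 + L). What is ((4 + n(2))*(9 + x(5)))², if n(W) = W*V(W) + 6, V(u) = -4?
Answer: 256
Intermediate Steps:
x(L) = -2/(-3 + L)
n(W) = 6 - 4*W (n(W) = W*(-4) + 6 = -4*W + 6 = 6 - 4*W)
((4 + n(2))*(9 + x(5)))² = ((4 + (6 - 4*2))*(9 - 2/(-3 + 5)))² = ((4 + (6 - 8))*(9 - 2/2))² = ((4 - 2)*(9 - 2*½))² = (2*(9 - 1))² = (2*8)² = 16² = 256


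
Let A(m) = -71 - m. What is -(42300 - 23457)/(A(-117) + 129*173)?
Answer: -1713/2033 ≈ -0.84260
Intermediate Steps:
-(42300 - 23457)/(A(-117) + 129*173) = -(42300 - 23457)/((-71 - 1*(-117)) + 129*173) = -18843/((-71 + 117) + 22317) = -18843/(46 + 22317) = -18843/22363 = -1*1713/2033 = -1713/2033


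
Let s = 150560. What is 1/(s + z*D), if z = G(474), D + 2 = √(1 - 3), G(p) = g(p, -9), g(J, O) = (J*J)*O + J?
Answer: 209689/1288080233630 + 202161*I*√2/2576160467260 ≈ 1.6279e-7 + 1.1098e-7*I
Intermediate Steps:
g(J, O) = J + O*J² (g(J, O) = J²*O + J = O*J² + J = J + O*J²)
G(p) = p*(1 - 9*p) (G(p) = p*(1 + p*(-9)) = p*(1 - 9*p))
D = -2 + I*√2 (D = -2 + √(1 - 3) = -2 + √(-2) = -2 + I*√2 ≈ -2.0 + 1.4142*I)
z = -2021610 (z = 474*(1 - 9*474) = 474*(1 - 4266) = 474*(-4265) = -2021610)
1/(s + z*D) = 1/(150560 - 2021610*(-2 + I*√2)) = 1/(150560 + (4043220 - 2021610*I*√2)) = 1/(4193780 - 2021610*I*√2)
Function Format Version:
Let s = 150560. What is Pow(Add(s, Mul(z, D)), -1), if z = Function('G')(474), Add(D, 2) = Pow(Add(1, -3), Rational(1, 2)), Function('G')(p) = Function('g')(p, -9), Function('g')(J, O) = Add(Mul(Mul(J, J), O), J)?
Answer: Add(Rational(209689, 1288080233630), Mul(Rational(202161, 2576160467260), I, Pow(2, Rational(1, 2)))) ≈ Add(1.6279e-7, Mul(1.1098e-7, I))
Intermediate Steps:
Function('g')(J, O) = Add(J, Mul(O, Pow(J, 2))) (Function('g')(J, O) = Add(Mul(Pow(J, 2), O), J) = Add(Mul(O, Pow(J, 2)), J) = Add(J, Mul(O, Pow(J, 2))))
Function('G')(p) = Mul(p, Add(1, Mul(-9, p))) (Function('G')(p) = Mul(p, Add(1, Mul(p, -9))) = Mul(p, Add(1, Mul(-9, p))))
D = Add(-2, Mul(I, Pow(2, Rational(1, 2)))) (D = Add(-2, Pow(Add(1, -3), Rational(1, 2))) = Add(-2, Pow(-2, Rational(1, 2))) = Add(-2, Mul(I, Pow(2, Rational(1, 2)))) ≈ Add(-2.0000, Mul(1.4142, I)))
z = -2021610 (z = Mul(474, Add(1, Mul(-9, 474))) = Mul(474, Add(1, -4266)) = Mul(474, -4265) = -2021610)
Pow(Add(s, Mul(z, D)), -1) = Pow(Add(150560, Mul(-2021610, Add(-2, Mul(I, Pow(2, Rational(1, 2)))))), -1) = Pow(Add(150560, Add(4043220, Mul(-2021610, I, Pow(2, Rational(1, 2))))), -1) = Pow(Add(4193780, Mul(-2021610, I, Pow(2, Rational(1, 2)))), -1)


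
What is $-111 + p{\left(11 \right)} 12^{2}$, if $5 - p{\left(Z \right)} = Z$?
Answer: $-975$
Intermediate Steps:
$p{\left(Z \right)} = 5 - Z$
$-111 + p{\left(11 \right)} 12^{2} = -111 + \left(5 - 11\right) 12^{2} = -111 + \left(5 - 11\right) 144 = -111 - 864 = -975$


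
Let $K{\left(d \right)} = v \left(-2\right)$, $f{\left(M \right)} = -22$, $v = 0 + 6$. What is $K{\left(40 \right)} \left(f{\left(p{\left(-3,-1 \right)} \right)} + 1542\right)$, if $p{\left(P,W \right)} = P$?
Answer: $-18240$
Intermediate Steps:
$v = 6$
$K{\left(d \right)} = -12$ ($K{\left(d \right)} = 6 \left(-2\right) = -12$)
$K{\left(40 \right)} \left(f{\left(p{\left(-3,-1 \right)} \right)} + 1542\right) = - 12 \left(-22 + 1542\right) = \left(-12\right) 1520 = -18240$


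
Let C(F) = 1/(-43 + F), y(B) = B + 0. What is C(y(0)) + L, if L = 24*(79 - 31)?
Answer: 49535/43 ≈ 1152.0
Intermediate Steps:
y(B) = B
L = 1152 (L = 24*48 = 1152)
C(y(0)) + L = 1/(-43 + 0) + 1152 = 1/(-43) + 1152 = -1/43 + 1152 = 49535/43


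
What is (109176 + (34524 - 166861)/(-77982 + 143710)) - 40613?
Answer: 4506376527/65728 ≈ 68561.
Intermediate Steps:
(109176 + (34524 - 166861)/(-77982 + 143710)) - 40613 = (109176 - 132337/65728) - 40613 = 7175787791/65728 - 40613 = 4506376527/65728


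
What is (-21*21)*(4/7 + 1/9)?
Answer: -301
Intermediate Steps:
(-21*21)*(4/7 + 1/9) = -441*(4*(⅐) + 1*(⅑)) = -441*(4/7 + ⅑) = -441*43/63 = -301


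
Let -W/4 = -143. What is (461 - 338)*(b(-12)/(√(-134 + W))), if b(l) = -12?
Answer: -246*√438/73 ≈ -70.526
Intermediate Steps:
W = 572 (W = -4*(-143) = 572)
(461 - 338)*(b(-12)/(√(-134 + W))) = (461 - 338)*(-12/√(-134 + 572)) = 123*(-12*√438/438) = 123*(-2*√438/73) = -246*√438/73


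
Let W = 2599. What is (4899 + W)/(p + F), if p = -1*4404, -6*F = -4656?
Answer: -3749/1814 ≈ -2.0667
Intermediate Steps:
F = 776 (F = -1/6*(-4656) = 776)
p = -4404
(4899 + W)/(p + F) = (4899 + 2599)/(-4404 + 776) = 7498/(-3628) = 7498*(-1/3628) = -3749/1814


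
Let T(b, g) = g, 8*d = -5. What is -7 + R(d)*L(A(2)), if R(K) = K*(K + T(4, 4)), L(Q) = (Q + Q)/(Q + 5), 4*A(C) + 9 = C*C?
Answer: -179/32 ≈ -5.5938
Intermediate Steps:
A(C) = -9/4 + C²/4 (A(C) = -9/4 + (C*C)/4 = -9/4 + C²/4)
d = -5/8 (d = (⅛)*(-5) = -5/8 ≈ -0.62500)
L(Q) = 2*Q/(5 + Q) (L(Q) = (2*Q)/(5 + Q) = 2*Q/(5 + Q))
R(K) = K*(4 + K) (R(K) = K*(K + 4) = K*(4 + K))
-7 + R(d)*L(A(2)) = -7 + (-5*(4 - 5/8)/8)*(2*(-9/4 + (¼)*2²)/(5 + (-9/4 + (¼)*2²))) = -7 + (-5/8*27/8)*(2*(-9/4 + (¼)*4)/(5 + (-9/4 + (¼)*4))) = -7 - 135*(-9/4 + 1)/(32*(5 + (-9/4 + 1))) = -7 - 135*(-5)/(32*4*(5 - 5/4)) = -7 - 135*(-5)/(32*4*15/4) = -7 - 135*(-5)*4/(32*4*15) = -7 - 135/64*(-⅔) = -7 + 45/32 = -179/32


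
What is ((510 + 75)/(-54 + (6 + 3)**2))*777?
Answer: 16835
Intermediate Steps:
((510 + 75)/(-54 + (6 + 3)**2))*777 = (585/(-54 + 9**2))*777 = (585/(-54 + 81))*777 = (585/27)*777 = (585*(1/27))*777 = (65/3)*777 = 16835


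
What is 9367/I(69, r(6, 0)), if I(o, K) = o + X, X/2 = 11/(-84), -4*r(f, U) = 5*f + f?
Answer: 393414/2887 ≈ 136.27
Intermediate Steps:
r(f, U) = -3*f/2 (r(f, U) = -(5*f + f)/4 = -3*f/2)
X = -11/42 (X = 2*(11/(-84)) = 2*(11*(-1/84)) = 2*(-11/84) = -11/42 ≈ -0.26190)
I(o, K) = -11/42 + o (I(o, K) = o - 11/42 = -11/42 + o)
9367/I(69, r(6, 0)) = 9367/(-11/42 + 69) = 9367/(2887/42) = 9367*(42/2887) = 393414/2887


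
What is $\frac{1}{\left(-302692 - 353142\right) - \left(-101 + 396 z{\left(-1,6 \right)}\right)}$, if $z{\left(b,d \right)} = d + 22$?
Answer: $- \frac{1}{666821} \approx -1.4997 \cdot 10^{-6}$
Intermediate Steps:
$z{\left(b,d \right)} = 22 + d$
$\frac{1}{\left(-302692 - 353142\right) - \left(-101 + 396 z{\left(-1,6 \right)}\right)} = \frac{1}{\left(-302692 - 353142\right) + \left(101 - 396 \left(22 + 6\right)\right)} = \frac{1}{\left(-302692 - 353142\right) + \left(101 - 11088\right)} = \frac{1}{-655834 + \left(101 - 11088\right)} = \frac{1}{-655834 - 10987} = \frac{1}{-666821} = - \frac{1}{666821}$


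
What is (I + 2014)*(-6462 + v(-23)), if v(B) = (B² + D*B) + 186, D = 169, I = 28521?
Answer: -294174190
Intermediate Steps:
v(B) = 186 + B² + 169*B (v(B) = (B² + 169*B) + 186 = 186 + B² + 169*B)
(I + 2014)*(-6462 + v(-23)) = (28521 + 2014)*(-6462 + (186 + (-23)² + 169*(-23))) = 30535*(-6462 + (186 + 529 - 3887)) = 30535*(-6462 - 3172) = 30535*(-9634) = -294174190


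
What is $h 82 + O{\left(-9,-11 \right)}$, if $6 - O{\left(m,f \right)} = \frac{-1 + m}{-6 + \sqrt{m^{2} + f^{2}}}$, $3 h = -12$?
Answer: $- \frac{26696}{83} + \frac{5 \sqrt{202}}{83} \approx -320.78$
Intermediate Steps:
$h = -4$ ($h = \frac{1}{3} \left(-12\right) = -4$)
$O{\left(m,f \right)} = 6 - \frac{-1 + m}{-6 + \sqrt{f^{2} + m^{2}}}$ ($O{\left(m,f \right)} = 6 - \frac{-1 + m}{-6 + \sqrt{m^{2} + f^{2}}} = 6 - \frac{-1 + m}{-6 + \sqrt{f^{2} + m^{2}}}$)
$h 82 + O{\left(-9,-11 \right)} = \left(-4\right) 82 + \frac{-35 - -9 + 6 \sqrt{\left(-11\right)^{2} + \left(-9\right)^{2}}}{-6 + \sqrt{\left(-11\right)^{2} + \left(-9\right)^{2}}} = -328 + \frac{-35 + 9 + 6 \sqrt{121 + 81}}{-6 + \sqrt{121 + 81}} = -328 + \frac{-35 + 9 + 6 \sqrt{202}}{-6 + \sqrt{202}} = -328 + \frac{-26 + 6 \sqrt{202}}{-6 + \sqrt{202}}$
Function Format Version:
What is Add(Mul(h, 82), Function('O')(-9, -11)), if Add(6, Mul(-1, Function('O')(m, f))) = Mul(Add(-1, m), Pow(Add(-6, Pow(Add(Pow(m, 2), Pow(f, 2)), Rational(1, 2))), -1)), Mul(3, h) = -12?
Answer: Add(Rational(-26696, 83), Mul(Rational(5, 83), Pow(202, Rational(1, 2)))) ≈ -320.78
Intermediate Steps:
h = -4 (h = Mul(Rational(1, 3), -12) = -4)
Function('O')(m, f) = Add(6, Mul(-1, Pow(Add(-6, Pow(Add(Pow(f, 2), Pow(m, 2)), Rational(1, 2))), -1), Add(-1, m))) (Function('O')(m, f) = Add(6, Mul(-1, Mul(Add(-1, m), Pow(Add(-6, Pow(Add(Pow(m, 2), Pow(f, 2)), Rational(1, 2))), -1)))) = Add(6, Mul(-1, Mul(Add(-1, m), Pow(Add(-6, Pow(Add(Pow(f, 2), Pow(m, 2)), Rational(1, 2))), -1)))) = Add(6, Mul(-1, Mul(Pow(Add(-6, Pow(Add(Pow(f, 2), Pow(m, 2)), Rational(1, 2))), -1), Add(-1, m)))) = Add(6, Mul(-1, Pow(Add(-6, Pow(Add(Pow(f, 2), Pow(m, 2)), Rational(1, 2))), -1), Add(-1, m))))
Add(Mul(h, 82), Function('O')(-9, -11)) = Add(Mul(-4, 82), Mul(Pow(Add(-6, Pow(Add(Pow(-11, 2), Pow(-9, 2)), Rational(1, 2))), -1), Add(-35, Mul(-1, -9), Mul(6, Pow(Add(Pow(-11, 2), Pow(-9, 2)), Rational(1, 2)))))) = Add(-328, Mul(Pow(Add(-6, Pow(Add(121, 81), Rational(1, 2))), -1), Add(-35, 9, Mul(6, Pow(Add(121, 81), Rational(1, 2)))))) = Add(-328, Mul(Pow(Add(-6, Pow(202, Rational(1, 2))), -1), Add(-35, 9, Mul(6, Pow(202, Rational(1, 2)))))) = Add(-328, Mul(Pow(Add(-6, Pow(202, Rational(1, 2))), -1), Add(-26, Mul(6, Pow(202, Rational(1, 2))))))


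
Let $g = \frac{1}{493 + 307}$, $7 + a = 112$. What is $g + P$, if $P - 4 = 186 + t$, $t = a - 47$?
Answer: $\frac{198401}{800} \approx 248.0$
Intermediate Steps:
$a = 105$ ($a = -7 + 112 = 105$)
$t = 58$ ($t = 105 - 47 = 58$)
$P = 248$ ($P = 4 + \left(186 + 58\right) = 4 + 244 = 248$)
$g = \frac{1}{800} \approx 0.00125$
$g + P = \frac{1}{800} + 248 = \frac{198401}{800}$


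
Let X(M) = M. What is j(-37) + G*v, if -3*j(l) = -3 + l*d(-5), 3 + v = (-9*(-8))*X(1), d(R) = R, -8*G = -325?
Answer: 65819/24 ≈ 2742.5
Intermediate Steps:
G = 325/8 (G = -⅛*(-325) = 325/8 ≈ 40.625)
v = 69 (v = -3 - 9*(-8)*1 = -3 + 72*1 = -3 + 72 = 69)
j(l) = 1 + 5*l/3 (j(l) = -(-3 + l*(-5))/3 = -(-3 - 5*l)/3 = 1 + 5*l/3)
j(-37) + G*v = (1 + (5/3)*(-37)) + (325/8)*69 = (1 - 185/3) + 22425/8 = -182/3 + 22425/8 = 65819/24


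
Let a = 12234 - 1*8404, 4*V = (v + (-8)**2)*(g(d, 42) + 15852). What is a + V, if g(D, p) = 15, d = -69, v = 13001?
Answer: 207317675/4 ≈ 5.1829e+7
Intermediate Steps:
V = 207302355/4 (V = ((13001 + (-8)**2)*(15 + 15852))/4 = ((13001 + 64)*15867)/4 = (13065*15867)/4 = (1/4)*207302355 = 207302355/4 ≈ 5.1826e+7)
a = 3830 (a = 12234 - 8404 = 3830)
a + V = 3830 + 207302355/4 = 207317675/4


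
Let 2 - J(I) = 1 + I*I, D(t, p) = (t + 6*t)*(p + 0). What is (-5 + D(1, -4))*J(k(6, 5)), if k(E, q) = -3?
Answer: 264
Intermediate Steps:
D(t, p) = 7*p*t (D(t, p) = (7*t)*p = 7*p*t)
J(I) = 1 - I**2 (J(I) = 2 - (1 + I*I) = 2 - (1 + I**2) = 2 + (-1 - I**2) = 1 - I**2)
(-5 + D(1, -4))*J(k(6, 5)) = (-5 + 7*(-4)*1)*(1 - 1*(-3)**2) = (-5 - 28)*(1 - 1*9) = -33*(1 - 9) = -33*(-8) = 264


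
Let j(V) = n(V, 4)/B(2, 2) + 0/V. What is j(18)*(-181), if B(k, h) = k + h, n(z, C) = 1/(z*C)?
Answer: -181/288 ≈ -0.62847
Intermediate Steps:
n(z, C) = 1/(C*z)
B(k, h) = h + k
j(V) = 1/(16*V) (j(V) = (1/(4*V))/(2 + 2) + 0/V = (1/(4*V))/4 + 0 = (1/(4*V))*(¼) + 0 = 1/(16*V) + 0 = 1/(16*V))
j(18)*(-181) = ((1/16)/18)*(-181) = ((1/16)*(1/18))*(-181) = (1/288)*(-181) = -181/288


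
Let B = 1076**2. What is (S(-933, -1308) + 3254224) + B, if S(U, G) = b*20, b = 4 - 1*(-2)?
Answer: 4412120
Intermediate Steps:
b = 6 (b = 4 + 2 = 6)
B = 1157776
S(U, G) = 120 (S(U, G) = 6*20 = 120)
(S(-933, -1308) + 3254224) + B = (120 + 3254224) + 1157776 = 3254344 + 1157776 = 4412120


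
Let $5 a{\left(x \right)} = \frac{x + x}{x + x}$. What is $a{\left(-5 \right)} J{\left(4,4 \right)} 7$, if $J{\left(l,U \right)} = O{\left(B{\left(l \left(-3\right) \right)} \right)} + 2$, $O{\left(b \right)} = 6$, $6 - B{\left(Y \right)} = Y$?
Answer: $\frac{56}{5} \approx 11.2$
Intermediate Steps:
$B{\left(Y \right)} = 6 - Y$
$J{\left(l,U \right)} = 8$ ($J{\left(l,U \right)} = 6 + 2 = 8$)
$a{\left(x \right)} = \frac{1}{5}$ ($a{\left(x \right)} = \frac{\left(x + x\right) \frac{1}{x + x}}{5} = \frac{2 x \frac{1}{2 x}}{5} = \frac{1}{5} \cdot 1 = \frac{1}{5}$)
$a{\left(-5 \right)} J{\left(4,4 \right)} 7 = \frac{1}{5} \cdot 8 \cdot 7 = \frac{8}{5} \cdot 7 = \frac{56}{5}$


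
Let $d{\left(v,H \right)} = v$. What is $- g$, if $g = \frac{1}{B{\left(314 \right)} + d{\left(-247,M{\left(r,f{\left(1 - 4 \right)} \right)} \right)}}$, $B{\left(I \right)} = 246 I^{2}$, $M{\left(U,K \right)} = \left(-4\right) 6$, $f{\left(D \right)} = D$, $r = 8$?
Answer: $- \frac{1}{24254369} \approx -4.123 \cdot 10^{-8}$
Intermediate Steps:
$M{\left(U,K \right)} = -24$
$g = \frac{1}{24254369}$ ($g = \frac{1}{246 \cdot 314^{2} - 247} = \frac{1}{246 \cdot 98596 - 247} = \frac{1}{24254616 - 247} = \frac{1}{24254369} \approx 4.123 \cdot 10^{-8}$)
$- g = \left(-1\right) \frac{1}{24254369} = - \frac{1}{24254369}$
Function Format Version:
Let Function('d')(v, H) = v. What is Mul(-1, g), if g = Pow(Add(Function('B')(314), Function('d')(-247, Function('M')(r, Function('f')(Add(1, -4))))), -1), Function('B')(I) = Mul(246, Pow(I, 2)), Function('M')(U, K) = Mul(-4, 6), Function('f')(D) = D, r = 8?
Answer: Rational(-1, 24254369) ≈ -4.1230e-8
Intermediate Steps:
Function('M')(U, K) = -24
g = Rational(1, 24254369) (g = Pow(Add(Mul(246, Pow(314, 2)), -247), -1) = Pow(Add(Mul(246, 98596), -247), -1) = Pow(Add(24254616, -247), -1) = Pow(24254369, -1) = Rational(1, 24254369) ≈ 4.1230e-8)
Mul(-1, g) = Mul(-1, Rational(1, 24254369)) = Rational(-1, 24254369)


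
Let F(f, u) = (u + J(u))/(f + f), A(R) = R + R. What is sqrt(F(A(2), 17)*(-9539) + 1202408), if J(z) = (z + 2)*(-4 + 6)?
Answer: sqrt(18189238)/4 ≈ 1066.2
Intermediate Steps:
A(R) = 2*R
J(z) = 4 + 2*z (J(z) = (2 + z)*2 = 4 + 2*z)
F(f, u) = (4 + 3*u)/(2*f) (F(f, u) = (u + (4 + 2*u))/(f + f) = (4 + 3*u)/((2*f)) = (4 + 3*u)*(1/(2*f)) = (4 + 3*u)/(2*f))
sqrt(F(A(2), 17)*(-9539) + 1202408) = sqrt(((4 + 3*17)/(2*((2*2))))*(-9539) + 1202408) = sqrt(((1/2)*(4 + 51)/4)*(-9539) + 1202408) = sqrt(((1/2)*(1/4)*55)*(-9539) + 1202408) = sqrt((55/8)*(-9539) + 1202408) = sqrt(-524645/8 + 1202408) = sqrt(9094619/8) = sqrt(18189238)/4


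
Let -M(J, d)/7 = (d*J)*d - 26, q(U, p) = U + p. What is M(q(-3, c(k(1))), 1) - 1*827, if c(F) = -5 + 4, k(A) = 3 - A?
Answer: -617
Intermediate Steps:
c(F) = -1
M(J, d) = 182 - 7*J*d² (M(J, d) = -7*((d*J)*d - 26) = -7*((J*d)*d - 26) = -7*(J*d² - 26) = -7*(-26 + J*d²) = 182 - 7*J*d²)
M(q(-3, c(k(1))), 1) - 1*827 = (182 - 7*(-3 - 1)*1²) - 1*827 = (182 - 7*(-4)*1) - 827 = (182 + 28) - 827 = 210 - 827 = -617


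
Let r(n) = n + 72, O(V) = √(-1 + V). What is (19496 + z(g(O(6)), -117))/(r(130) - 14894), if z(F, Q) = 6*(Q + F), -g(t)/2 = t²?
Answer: -9367/7346 ≈ -1.2751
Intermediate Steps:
g(t) = -2*t²
r(n) = 72 + n
z(F, Q) = 6*F + 6*Q (z(F, Q) = 6*(F + Q) = 6*F + 6*Q)
(19496 + z(g(O(6)), -117))/(r(130) - 14894) = (19496 + (6*(-2*(√(-1 + 6))²) + 6*(-117)))/((72 + 130) - 14894) = (19496 + (6*(-2*(√5)²) - 702))/(202 - 14894) = (19496 + (6*(-2*5) - 702))/(-14692) = (19496 + (6*(-10) - 702))*(-1/14692) = (19496 + (-60 - 702))*(-1/14692) = (19496 - 762)*(-1/14692) = 18734*(-1/14692) = -9367/7346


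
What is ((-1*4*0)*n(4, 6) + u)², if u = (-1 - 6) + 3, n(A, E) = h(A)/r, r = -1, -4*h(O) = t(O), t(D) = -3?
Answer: 16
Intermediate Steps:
h(O) = ¾ (h(O) = -¼*(-3) = ¾)
n(A, E) = -¾ (n(A, E) = (¾)/(-1) = (¾)*(-1) = -¾)
u = -4 (u = -7 + 3 = -4)
((-1*4*0)*n(4, 6) + u)² = ((-1*4*0)*(-¾) - 4)² = (-4*0*(-¾) - 4)² = (0*(-¾) - 4)² = (0 - 4)² = (-4)² = 16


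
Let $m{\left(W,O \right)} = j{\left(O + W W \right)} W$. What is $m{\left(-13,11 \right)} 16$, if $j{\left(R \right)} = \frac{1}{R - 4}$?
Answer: $- \frac{13}{11} \approx -1.1818$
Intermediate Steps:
$j{\left(R \right)} = \frac{1}{-4 + R}$
$m{\left(W,O \right)} = \frac{W}{-4 + O + W^{2}}$ ($m{\left(W,O \right)} = \frac{W}{-4 + \left(O + W W\right)} = \frac{W}{-4 + \left(O + W^{2}\right)} = \frac{W}{-4 + O + W^{2}}$)
$m{\left(-13,11 \right)} 16 = - \frac{13}{-4 + 11 + \left(-13\right)^{2}} \cdot 16 = - \frac{13}{-4 + 11 + 169} \cdot 16 = - \frac{13}{176} \cdot 16 = \left(-13\right) \frac{1}{176} \cdot 16 = \left(- \frac{13}{176}\right) 16 = - \frac{13}{11}$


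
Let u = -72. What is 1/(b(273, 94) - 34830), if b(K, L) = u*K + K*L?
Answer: -1/28824 ≈ -3.4693e-5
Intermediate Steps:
b(K, L) = -72*K + K*L
1/(b(273, 94) - 34830) = 1/(273*(-72 + 94) - 34830) = 1/(273*22 - 34830) = 1/(6006 - 34830) = 1/(-28824) = -1/28824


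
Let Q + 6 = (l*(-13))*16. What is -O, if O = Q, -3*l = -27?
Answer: 1878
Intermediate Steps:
l = 9 (l = -⅓*(-27) = 9)
Q = -1878 (Q = -6 + (9*(-13))*16 = -6 - 117*16 = -6 - 1872 = -1878)
O = -1878
-O = -1*(-1878) = 1878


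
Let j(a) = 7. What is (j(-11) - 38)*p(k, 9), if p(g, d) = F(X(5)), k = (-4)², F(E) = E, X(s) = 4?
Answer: -124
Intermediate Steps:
k = 16
p(g, d) = 4
(j(-11) - 38)*p(k, 9) = (7 - 38)*4 = -31*4 = -124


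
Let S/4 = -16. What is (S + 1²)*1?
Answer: -63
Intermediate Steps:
S = -64 (S = 4*(-16) = -64)
(S + 1²)*1 = (-64 + 1²)*1 = (-64 + 1)*1 = -63*1 = -63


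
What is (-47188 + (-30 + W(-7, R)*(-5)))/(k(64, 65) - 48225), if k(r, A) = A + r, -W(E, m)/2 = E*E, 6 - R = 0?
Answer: 649/668 ≈ 0.97156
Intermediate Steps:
R = 6 (R = 6 - 1*0 = 6 + 0 = 6)
W(E, m) = -2*E² (W(E, m) = -2*E*E = -2*E²)
(-47188 + (-30 + W(-7, R)*(-5)))/(k(64, 65) - 48225) = (-47188 + (-30 - 2*(-7)²*(-5)))/((65 + 64) - 48225) = (-47188 + (-30 - 2*49*(-5)))/(129 - 48225) = (-47188 + (-30 - 98*(-5)))/(-48096) = (-47188 + (-30 + 490))*(-1/48096) = (-47188 + 460)*(-1/48096) = -46728*(-1/48096) = 649/668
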